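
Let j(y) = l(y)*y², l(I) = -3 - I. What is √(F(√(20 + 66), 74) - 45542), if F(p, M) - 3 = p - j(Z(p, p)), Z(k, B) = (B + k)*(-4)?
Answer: √(-29027 - 44031*√86) ≈ 661.33*I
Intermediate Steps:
Z(k, B) = -4*B - 4*k
j(y) = y²*(-3 - y) (j(y) = (-3 - y)*y² = y²*(-3 - y))
F(p, M) = 3 + p - 64*p²*(-3 + 8*p) (F(p, M) = 3 + (p - (-4*p - 4*p)²*(-3 - (-4*p - 4*p))) = 3 + (p - (-8*p)²*(-3 - (-8)*p)) = 3 + (p - 64*p²*(-3 + 8*p)) = 3 + p - 64*p²*(-3 + 8*p))
√(F(√(20 + 66), 74) - 45542) = √((3 + √(20 + 66) + (√(20 + 66))²*(192 - 512*√(20 + 66))) - 45542) = √((3 + √86 + (√86)²*(192 - 512*√86)) - 45542) = √((3 + √86 + 86*(192 - 512*√86)) - 45542) = √((3 + √86 + (16512 - 44032*√86)) - 45542) = √((16515 - 44031*√86) - 45542) = √(-29027 - 44031*√86)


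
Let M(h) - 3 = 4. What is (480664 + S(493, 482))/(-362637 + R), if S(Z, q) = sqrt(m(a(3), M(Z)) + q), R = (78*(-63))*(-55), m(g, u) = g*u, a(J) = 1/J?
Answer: -480664/92367 - sqrt(4359)/277101 ≈ -5.2041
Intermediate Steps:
M(h) = 7 (M(h) = 3 + 4 = 7)
R = 270270 (R = -4914*(-55) = 270270)
S(Z, q) = sqrt(7/3 + q)
(480664 + S(493, 482))/(-362637 + R) = (480664 + sqrt(21 + 9*482)/3)/(-362637 + 270270) = (480664 + sqrt(21 + 4338)/3)/(-92367) = (480664 + sqrt(4359)/3)*(-1/92367) = -480664/92367 - sqrt(4359)/277101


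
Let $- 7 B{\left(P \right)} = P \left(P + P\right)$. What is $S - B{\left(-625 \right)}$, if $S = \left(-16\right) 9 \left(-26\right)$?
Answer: $\frac{807458}{7} \approx 1.1535 \cdot 10^{5}$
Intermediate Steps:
$S = 3744$ ($S = \left(-144\right) \left(-26\right) = 3744$)
$B{\left(P \right)} = - \frac{2 P^{2}}{7}$ ($B{\left(P \right)} = - \frac{P \left(P + P\right)}{7} = - \frac{P 2 P}{7} = - \frac{2 P^{2}}{7}$)
$S - B{\left(-625 \right)} = 3744 - - \frac{2 \left(-625\right)^{2}}{7} = 3744 - \left(- \frac{2}{7}\right) 390625 = 3744 - - \frac{781250}{7} = 3744 + \frac{781250}{7} = \frac{807458}{7}$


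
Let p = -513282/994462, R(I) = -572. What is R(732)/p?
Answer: 3693716/3333 ≈ 1108.2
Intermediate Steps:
p = -36663/71033 (p = -513282*1/994462 = -36663/71033 ≈ -0.51614)
R(732)/p = -572/(-36663/71033) = -572*(-71033/36663) = 3693716/3333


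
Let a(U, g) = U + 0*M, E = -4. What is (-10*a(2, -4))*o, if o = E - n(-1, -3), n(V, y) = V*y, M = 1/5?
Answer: 140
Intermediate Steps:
M = ⅕ (M = 1*(⅕) = ⅕ ≈ 0.20000)
a(U, g) = U (a(U, g) = U + 0*(⅕) = U + 0 = U)
o = -7 (o = -4 - (-1)*(-3) = -4 - 1*3 = -4 - 3 = -7)
(-10*a(2, -4))*o = -10*2*(-7) = -20*(-7) = 140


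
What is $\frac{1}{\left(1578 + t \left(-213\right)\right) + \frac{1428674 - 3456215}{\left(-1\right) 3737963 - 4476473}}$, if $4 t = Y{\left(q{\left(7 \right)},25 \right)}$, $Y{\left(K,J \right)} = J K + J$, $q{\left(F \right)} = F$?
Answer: $- \frac{8214436}{74519335851} \approx -0.00011023$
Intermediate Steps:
$Y{\left(K,J \right)} = J + J K$
$t = 50$ ($t = \frac{25 \left(1 + 7\right)}{4} = \frac{25 \cdot 8}{4} = \frac{1}{4} \cdot 200 = 50$)
$\frac{1}{\left(1578 + t \left(-213\right)\right) + \frac{1428674 - 3456215}{\left(-1\right) 3737963 - 4476473}} = \frac{1}{\left(1578 + 50 \left(-213\right)\right) + \frac{1428674 - 3456215}{\left(-1\right) 3737963 - 4476473}} = \frac{1}{\left(1578 - 10650\right) - \frac{2027541}{-3737963 - 4476473}} = \frac{1}{-9072 - \frac{2027541}{-8214436}} = \frac{1}{-9072 - - \frac{2027541}{8214436}} = \frac{1}{-9072 + \frac{2027541}{8214436}} = \frac{1}{- \frac{74519335851}{8214436}} = - \frac{8214436}{74519335851}$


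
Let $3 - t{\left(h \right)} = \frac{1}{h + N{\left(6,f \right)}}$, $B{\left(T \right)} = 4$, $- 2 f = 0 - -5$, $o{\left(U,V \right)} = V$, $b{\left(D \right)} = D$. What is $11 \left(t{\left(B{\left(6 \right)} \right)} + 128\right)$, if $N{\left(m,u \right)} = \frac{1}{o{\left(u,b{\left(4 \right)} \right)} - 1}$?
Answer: $\frac{18700}{13} \approx 1438.5$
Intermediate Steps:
$f = - \frac{5}{2}$ ($f = - \frac{0 - -5}{2} = - \frac{0 + 5}{2} = \left(- \frac{1}{2}\right) 5 = - \frac{5}{2} \approx -2.5$)
$N{\left(m,u \right)} = \frac{1}{3}$ ($N{\left(m,u \right)} = \frac{1}{4 - 1} = \frac{1}{3}$)
$t{\left(h \right)} = 3 - \frac{1}{\frac{1}{3} + h}$ ($t{\left(h \right)} = 3 - \frac{1}{h + \frac{1}{3}} = 3 - \frac{1}{\frac{1}{3} + h}$)
$11 \left(t{\left(B{\left(6 \right)} \right)} + 128\right) = 11 \left(9 \cdot 4 \frac{1}{1 + 3 \cdot 4} + 128\right) = 11 \left(9 \cdot 4 \frac{1}{1 + 12} + 128\right) = 11 \left(9 \cdot 4 \cdot \frac{1}{13} + 128\right) = 11 \left(\frac{36}{13} + 128\right) = 11 \cdot \frac{1700}{13} = \frac{18700}{13}$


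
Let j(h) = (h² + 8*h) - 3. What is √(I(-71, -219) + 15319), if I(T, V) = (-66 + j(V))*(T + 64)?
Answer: 103*I*√29 ≈ 554.67*I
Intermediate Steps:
j(h) = -3 + h² + 8*h
I(T, V) = (64 + T)*(-69 + V² + 8*V) (I(T, V) = (-66 + (-3 + V² + 8*V))*(T + 64) = (-69 + V² + 8*V)*(64 + T) = (64 + T)*(-69 + V² + 8*V))
√(I(-71, -219) + 15319) = √((-4416 - 66*(-71) + 64*(-219)² + 512*(-219) - 71*(-3 + (-219)² + 8*(-219))) + 15319) = √((-4416 + 4686 + 64*47961 - 112128 - 71*(-3 + 47961 - 1752)) + 15319) = √((-4416 + 4686 + 3069504 - 112128 - 71*46206) + 15319) = √((-4416 + 4686 + 3069504 - 112128 - 3280626) + 15319) = √(-322980 + 15319) = √(-307661) = 103*I*√29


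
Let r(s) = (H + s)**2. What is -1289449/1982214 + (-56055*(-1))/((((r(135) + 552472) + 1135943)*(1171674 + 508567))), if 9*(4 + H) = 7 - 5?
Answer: -149663766781361083607/230071621853104683912 ≈ -0.65051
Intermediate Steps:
H = -34/9 (H = -4 + (7 - 5)/9 = -4 + (1/9)*2 = -4 + 2/9 = -34/9 ≈ -3.7778)
r(s) = (-34/9 + s)**2
-1289449/1982214 + (-56055*(-1))/((((r(135) + 552472) + 1135943)*(1171674 + 508567))) = -1289449/1982214 + (-56055*(-1))/(((((-34 + 9*135)**2/81 + 552472) + 1135943)*(1171674 + 508567))) = -1289449*1/1982214 + 56055/(((((-34 + 1215)**2/81 + 552472) + 1135943)*1680241)) = -1289449/1982214 + 56055/(((((1/81)*1181**2 + 552472) + 1135943)*1680241)) = -1289449/1982214 + 56055/(((((1/81)*1394761 + 552472) + 1135943)*1680241)) = -1289449/1982214 + 56055/((((1394761/81 + 552472) + 1135943)*1680241)) = -1289449/1982214 + 56055/(((46144993/81 + 1135943)*1680241)) = -1289449/1982214 + 56055/(((138156376/81)*1680241)) = -1289449/1982214 + 56055/(232136007366616/81) = -1289449/1982214 + 56055*(81/232136007366616) = -1289449/1982214 + 4540455/232136007366616 = -149663766781361083607/230071621853104683912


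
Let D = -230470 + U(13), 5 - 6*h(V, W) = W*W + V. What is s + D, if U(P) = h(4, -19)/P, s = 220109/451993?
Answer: -1354245005393/5875909 ≈ -2.3047e+5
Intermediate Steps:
s = 220109/451993 (s = 220109*(1/451993) = 220109/451993 ≈ 0.48697)
h(V, W) = ⅚ - V/6 - W²/6 (h(V, W) = ⅚ - (W*W + V)/6 = ⅚ - (W² + V)/6 = ⅚ - (V + W²)/6 = ⅚ + (-V/6 - W²/6) = ⅚ - V/6 - W²/6)
U(P) = -60/P (U(P) = (⅚ - ⅙*4 - ⅙*(-19)²)/P = (⅚ - ⅔ - ⅙*361)/P = (⅚ - ⅔ - 361/6)/P = -60/P)
D = -2996170/13 (D = -230470 - 60/13 = -2996170/13 ≈ -2.3047e+5)
s + D = 220109/451993 - 2996170/13 = -1354245005393/5875909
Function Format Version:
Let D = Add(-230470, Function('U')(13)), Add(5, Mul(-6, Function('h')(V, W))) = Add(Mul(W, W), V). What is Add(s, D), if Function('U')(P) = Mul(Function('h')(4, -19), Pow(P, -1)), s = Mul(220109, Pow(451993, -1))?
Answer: Rational(-1354245005393, 5875909) ≈ -2.3047e+5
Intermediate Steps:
s = Rational(220109, 451993) (s = Mul(220109, Rational(1, 451993)) = Rational(220109, 451993) ≈ 0.48697)
Function('h')(V, W) = Add(Rational(5, 6), Mul(Rational(-1, 6), V), Mul(Rational(-1, 6), Pow(W, 2))) (Function('h')(V, W) = Add(Rational(5, 6), Mul(Rational(-1, 6), Add(Mul(W, W), V))) = Add(Rational(5, 6), Mul(Rational(-1, 6), Add(Pow(W, 2), V))) = Add(Rational(5, 6), Mul(Rational(-1, 6), Add(V, Pow(W, 2)))) = Add(Rational(5, 6), Add(Mul(Rational(-1, 6), V), Mul(Rational(-1, 6), Pow(W, 2)))) = Add(Rational(5, 6), Mul(Rational(-1, 6), V), Mul(Rational(-1, 6), Pow(W, 2))))
Function('U')(P) = Mul(-60, Pow(P, -1)) (Function('U')(P) = Mul(Add(Rational(5, 6), Mul(Rational(-1, 6), 4), Mul(Rational(-1, 6), Pow(-19, 2))), Pow(P, -1)) = Mul(Add(Rational(5, 6), Rational(-2, 3), Mul(Rational(-1, 6), 361)), Pow(P, -1)) = Mul(Add(Rational(5, 6), Rational(-2, 3), Rational(-361, 6)), Pow(P, -1)) = Mul(-60, Pow(P, -1)))
D = Rational(-2996170, 13) (D = Add(-230470, Mul(-60, Pow(13, -1))) = Add(-230470, Mul(-60, Rational(1, 13))) = Add(-230470, Rational(-60, 13)) = Rational(-2996170, 13) ≈ -2.3047e+5)
Add(s, D) = Add(Rational(220109, 451993), Rational(-2996170, 13)) = Rational(-1354245005393, 5875909)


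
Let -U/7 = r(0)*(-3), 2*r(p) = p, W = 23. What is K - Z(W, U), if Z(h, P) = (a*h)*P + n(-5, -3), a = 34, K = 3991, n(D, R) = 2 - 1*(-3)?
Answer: 3986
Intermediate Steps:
n(D, R) = 5 (n(D, R) = 2 + 3 = 5)
r(p) = p/2
U = 0 (U = -7*(1/2)*0*(-3) = -0*(-3) = -7*0 = 0)
Z(h, P) = 5 + 34*P*h (Z(h, P) = (34*h)*P + 5 = 34*P*h + 5 = 5 + 34*P*h)
K - Z(W, U) = 3991 - (5 + 34*0*23) = 3991 - (5 + 0) = 3991 - 1*5 = 3991 - 5 = 3986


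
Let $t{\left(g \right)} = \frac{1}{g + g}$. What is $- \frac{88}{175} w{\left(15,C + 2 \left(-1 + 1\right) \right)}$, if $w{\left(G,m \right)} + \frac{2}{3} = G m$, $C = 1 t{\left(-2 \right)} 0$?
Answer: $\frac{176}{525} \approx 0.33524$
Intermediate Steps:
$t{\left(g \right)} = \frac{1}{2 g}$
$C = 0$ ($C = 1 \frac{1}{2 \left(-2\right)} 0 = 1 \cdot \frac{1}{2} \left(- \frac{1}{2}\right) 0 = 1 \left(- \frac{1}{4}\right) 0 = \left(- \frac{1}{4}\right) 0 = 0$)
$w{\left(G,m \right)} = - \frac{2}{3} + G m$
$- \frac{88}{175} w{\left(15,C + 2 \left(-1 + 1\right) \right)} = - \frac{88}{175} \left(- \frac{2}{3} + 15 \left(0 + 2 \left(-1 + 1\right)\right)\right) = \left(-88\right) \frac{1}{175} \left(- \frac{2}{3} + 15 \left(0 + 2 \cdot 0\right)\right) = - \frac{88 \left(- \frac{2}{3} + 15 \left(0 + 0\right)\right)}{175} = - \frac{88 \left(- \frac{2}{3} + 15 \cdot 0\right)}{175} = - \frac{88 \left(- \frac{2}{3} + 0\right)}{175} = \left(- \frac{88}{175}\right) \left(- \frac{2}{3}\right) = \frac{176}{525}$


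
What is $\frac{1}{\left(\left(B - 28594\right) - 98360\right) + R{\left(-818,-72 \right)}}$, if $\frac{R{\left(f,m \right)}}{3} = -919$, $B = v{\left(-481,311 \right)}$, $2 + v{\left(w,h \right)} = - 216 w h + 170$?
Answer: $\frac{1}{32182113} \approx 3.1073 \cdot 10^{-8}$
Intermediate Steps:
$v{\left(w,h \right)} = 168 - 216 h w$ ($v{\left(w,h \right)} = -2 + \left(- 216 w h + 170\right) = -2 - \left(-170 + 216 h w\right) = 168 - 216 h w$)
$B = 32311824$ ($B = 168 - 67176 \left(-481\right) = 168 + 32311656 = 32311824$)
$R{\left(f,m \right)} = -2757$ ($R{\left(f,m \right)} = 3 \left(-919\right) = -2757$)
$\frac{1}{\left(\left(B - 28594\right) - 98360\right) + R{\left(-818,-72 \right)}} = \frac{1}{\left(\left(32311824 - 28594\right) - 98360\right) - 2757} = \frac{1}{\left(32283230 - 98360\right) - 2757} = \frac{1}{32184870 - 2757} = \frac{1}{32182113}$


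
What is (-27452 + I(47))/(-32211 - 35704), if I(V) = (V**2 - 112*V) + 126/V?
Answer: 1433703/3192005 ≈ 0.44915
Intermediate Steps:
I(V) = V**2 - 112*V + 126/V
(-27452 + I(47))/(-32211 - 35704) = (-27452 + (126 + 47**2*(-112 + 47))/47)/(-32211 - 35704) = (-27452 + (126 + 2209*(-65))/47)/(-67915) = (-27452 + (126 - 143585)/47)*(-1/67915) = (-27452 + (1/47)*(-143459))*(-1/67915) = (-27452 - 143459/47)*(-1/67915) = -1433703/47*(-1/67915) = 1433703/3192005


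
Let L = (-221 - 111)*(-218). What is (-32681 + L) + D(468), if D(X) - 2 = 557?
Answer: 40254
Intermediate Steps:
L = 72376 (L = -332*(-218) = 72376)
D(X) = 559 (D(X) = 2 + 557 = 559)
(-32681 + L) + D(468) = (-32681 + 72376) + 559 = 39695 + 559 = 40254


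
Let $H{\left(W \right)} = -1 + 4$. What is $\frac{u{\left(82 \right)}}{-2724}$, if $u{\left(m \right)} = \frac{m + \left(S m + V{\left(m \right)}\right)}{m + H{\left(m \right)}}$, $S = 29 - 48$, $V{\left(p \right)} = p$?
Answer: $\frac{41}{6810} \approx 0.0060206$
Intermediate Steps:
$H{\left(W \right)} = 3$
$S = -19$ ($S = 29 - 48 = -19$)
$u{\left(m \right)} = - \frac{17 m}{3 + m}$ ($u{\left(m \right)} = \frac{m + \left(- 19 m + m\right)}{m + 3} = \frac{m - 18 m}{3 + m} = \frac{\left(-17\right) m}{3 + m} = - \frac{17 m}{3 + m}$)
$\frac{u{\left(82 \right)}}{-2724} = \frac{\left(-17\right) 82 \frac{1}{3 + 82}}{-2724} = \left(-17\right) 82 \cdot \frac{1}{85} \left(- \frac{1}{2724}\right) = \left(- \frac{82}{5}\right) \left(- \frac{1}{2724}\right) = \frac{41}{6810}$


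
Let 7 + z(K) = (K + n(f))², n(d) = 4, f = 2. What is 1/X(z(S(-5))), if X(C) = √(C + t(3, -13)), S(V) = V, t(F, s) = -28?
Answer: -I*√34/34 ≈ -0.1715*I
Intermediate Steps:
z(K) = -7 + (4 + K)² (z(K) = -7 + (K + 4)² = -7 + (4 + K)²)
X(C) = √(-28 + C) (X(C) = √(C - 28) = √(-28 + C))
1/X(z(S(-5))) = 1/(√(-28 + (-7 + (4 - 5)²))) = 1/(√(-28 + (-7 + (-1)²))) = 1/(√(-28 + (-7 + 1))) = 1/(√(-28 - 6)) = 1/(√(-34)) = 1/(I*√34) = -I*√34/34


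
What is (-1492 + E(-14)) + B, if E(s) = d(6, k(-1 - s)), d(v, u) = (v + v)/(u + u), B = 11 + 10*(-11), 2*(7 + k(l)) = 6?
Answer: -3185/2 ≈ -1592.5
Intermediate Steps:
k(l) = -4 (k(l) = -7 + (1/2)*6 = -7 + 3 = -4)
B = -99 (B = 11 - 110 = -99)
d(v, u) = v/u (d(v, u) = (2*v)/((2*u)) = (2*v)*(1/(2*u)) = v/u)
E(s) = -3/2 (E(s) = 6/(-4) = 6*(-1/4) = -3/2)
(-1492 + E(-14)) + B = (-1492 - 3/2) - 99 = -2987/2 - 99 = -3185/2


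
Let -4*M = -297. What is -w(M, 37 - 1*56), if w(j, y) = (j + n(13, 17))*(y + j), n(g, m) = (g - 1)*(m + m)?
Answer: -426309/16 ≈ -26644.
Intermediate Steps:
n(g, m) = 2*m*(-1 + g) (n(g, m) = (-1 + g)*(2*m) = 2*m*(-1 + g))
M = 297/4 (M = -¼*(-297) = 297/4 ≈ 74.250)
w(j, y) = (408 + j)*(j + y) (w(j, y) = (j + 2*17*(-1 + 13))*(y + j) = (j + 2*17*12)*(j + y) = (j + 408)*(j + y) = (408 + j)*(j + y))
-w(M, 37 - 1*56) = -((297/4)² + 408*(297/4) + 408*(37 - 1*56) + 297*(37 - 1*56)/4) = -(88209/16 + 30294 + 408*(37 - 56) + 297*(37 - 56)/4) = -(88209/16 + 30294 + 408*(-19) + (297/4)*(-19)) = -(88209/16 + 30294 - 7752 - 5643/4) = -1*426309/16 = -426309/16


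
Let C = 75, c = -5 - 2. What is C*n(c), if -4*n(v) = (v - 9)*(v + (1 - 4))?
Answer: -3000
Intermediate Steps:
c = -7
n(v) = -(-9 + v)*(-3 + v)/4 (n(v) = -(v - 9)*(v + (1 - 4))/4 = -(-9 + v)*(v - 3)/4 = -(-9 + v)*(-3 + v)/4)
C*n(c) = 75*(-27/4 + 3*(-7) - ¼*(-7)²) = 75*(-27/4 - 21 - ¼*49) = 75*(-27/4 - 21 - 49/4) = 75*(-40) = -3000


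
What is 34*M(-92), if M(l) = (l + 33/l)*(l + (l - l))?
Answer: 288898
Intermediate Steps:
M(l) = l*(l + 33/l) (M(l) = (l + 33/l)*(l + 0) = (l + 33/l)*l = l*(l + 33/l))
34*M(-92) = 34*(33 + (-92)**2) = 34*(33 + 8464) = 34*8497 = 288898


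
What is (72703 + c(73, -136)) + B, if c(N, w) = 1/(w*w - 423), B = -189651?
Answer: -2113601203/18073 ≈ -1.1695e+5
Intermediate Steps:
c(N, w) = 1/(-423 + w**2) (c(N, w) = 1/(w**2 - 423) = 1/(-423 + w**2))
(72703 + c(73, -136)) + B = (72703 + 1/(-423 + (-136)**2)) - 189651 = (72703 + 1/(-423 + 18496)) - 189651 = (72703 + 1/18073) - 189651 = 1313961320/18073 - 189651 = -2113601203/18073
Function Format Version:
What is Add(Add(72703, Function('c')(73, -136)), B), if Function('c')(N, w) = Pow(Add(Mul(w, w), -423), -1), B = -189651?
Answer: Rational(-2113601203, 18073) ≈ -1.1695e+5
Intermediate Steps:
Function('c')(N, w) = Pow(Add(-423, Pow(w, 2)), -1) (Function('c')(N, w) = Pow(Add(Pow(w, 2), -423), -1) = Pow(Add(-423, Pow(w, 2)), -1))
Add(Add(72703, Function('c')(73, -136)), B) = Add(Add(72703, Pow(Add(-423, Pow(-136, 2)), -1)), -189651) = Add(Add(72703, Pow(Add(-423, 18496), -1)), -189651) = Add(Add(72703, Pow(18073, -1)), -189651) = Add(Add(72703, Rational(1, 18073)), -189651) = Add(Rational(1313961320, 18073), -189651) = Rational(-2113601203, 18073)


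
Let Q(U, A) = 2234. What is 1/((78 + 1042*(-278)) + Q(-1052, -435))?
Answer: -1/287364 ≈ -3.4799e-6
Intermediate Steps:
1/((78 + 1042*(-278)) + Q(-1052, -435)) = 1/((78 + 1042*(-278)) + 2234) = 1/((78 - 289676) + 2234) = 1/(-289598 + 2234) = 1/(-287364) = -1/287364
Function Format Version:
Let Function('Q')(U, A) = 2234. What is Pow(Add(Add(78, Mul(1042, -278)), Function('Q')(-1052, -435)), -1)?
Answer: Rational(-1, 287364) ≈ -3.4799e-6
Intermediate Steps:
Pow(Add(Add(78, Mul(1042, -278)), Function('Q')(-1052, -435)), -1) = Pow(Add(Add(78, Mul(1042, -278)), 2234), -1) = Pow(Add(Add(78, -289676), 2234), -1) = Pow(Add(-289598, 2234), -1) = Pow(-287364, -1) = Rational(-1, 287364)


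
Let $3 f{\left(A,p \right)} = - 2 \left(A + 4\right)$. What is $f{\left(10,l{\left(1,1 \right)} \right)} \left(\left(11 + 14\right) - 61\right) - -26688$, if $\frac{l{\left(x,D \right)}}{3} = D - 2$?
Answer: $27024$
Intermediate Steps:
$l{\left(x,D \right)} = -6 + 3 D$ ($l{\left(x,D \right)} = 3 \left(D - 2\right) = 3 \left(-2 + D\right) = -6 + 3 D$)
$f{\left(A,p \right)} = - \frac{8}{3} - \frac{2 A}{3}$ ($f{\left(A,p \right)} = \frac{\left(-2\right) \left(A + 4\right)}{3} = \frac{\left(-2\right) \left(4 + A\right)}{3} = \frac{-8 - 2 A}{3} = - \frac{8}{3} - \frac{2 A}{3}$)
$f{\left(10,l{\left(1,1 \right)} \right)} \left(\left(11 + 14\right) - 61\right) - -26688 = \left(- \frac{8}{3} - \frac{20}{3}\right) \left(\left(11 + 14\right) - 61\right) - -26688 = \left(- \frac{8}{3} - \frac{20}{3}\right) \left(25 - 61\right) + 26688 = \left(- \frac{28}{3}\right) \left(-36\right) + 26688 = 336 + 26688 = 27024$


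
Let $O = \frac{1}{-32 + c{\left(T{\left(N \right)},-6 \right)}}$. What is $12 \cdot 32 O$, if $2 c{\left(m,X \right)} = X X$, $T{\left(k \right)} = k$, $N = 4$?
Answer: $- \frac{192}{7} \approx -27.429$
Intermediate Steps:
$c{\left(m,X \right)} = \frac{X^{2}}{2}$ ($c{\left(m,X \right)} = \frac{X X}{2} = \frac{X^{2}}{2}$)
$O = - \frac{1}{14}$ ($O = \frac{1}{-32 + \frac{\left(-6\right)^{2}}{2}} = \frac{1}{-32 + \frac{1}{2} \cdot 36} = \frac{1}{-32 + 18} = \frac{1}{-14} = - \frac{1}{14} \approx -0.071429$)
$12 \cdot 32 O = 12 \cdot 32 \left(- \frac{1}{14}\right) = 384 \left(- \frac{1}{14}\right) = - \frac{192}{7}$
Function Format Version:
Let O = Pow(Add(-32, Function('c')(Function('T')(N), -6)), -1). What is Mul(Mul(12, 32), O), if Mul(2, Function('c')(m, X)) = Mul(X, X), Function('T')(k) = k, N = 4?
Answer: Rational(-192, 7) ≈ -27.429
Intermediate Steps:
Function('c')(m, X) = Mul(Rational(1, 2), Pow(X, 2)) (Function('c')(m, X) = Mul(Rational(1, 2), Mul(X, X)) = Mul(Rational(1, 2), Pow(X, 2)))
O = Rational(-1, 14) (O = Pow(Add(-32, Mul(Rational(1, 2), Pow(-6, 2))), -1) = Pow(Add(-32, Mul(Rational(1, 2), 36)), -1) = Pow(Add(-32, 18), -1) = Pow(-14, -1) = Rational(-1, 14) ≈ -0.071429)
Mul(Mul(12, 32), O) = Mul(Mul(12, 32), Rational(-1, 14)) = Mul(384, Rational(-1, 14)) = Rational(-192, 7)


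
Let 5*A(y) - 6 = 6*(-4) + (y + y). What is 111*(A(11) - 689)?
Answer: -381951/5 ≈ -76390.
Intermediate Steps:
A(y) = -18/5 + 2*y/5 (A(y) = 6/5 + (6*(-4) + (y + y))/5 = 6/5 + (-24 + 2*y)/5 = 6/5 + (-24/5 + 2*y/5) = -18/5 + 2*y/5)
111*(A(11) - 689) = 111*((-18/5 + (⅖)*11) - 689) = 111*((-18/5 + 22/5) - 689) = 111*(⅘ - 689) = 111*(-3441/5) = -381951/5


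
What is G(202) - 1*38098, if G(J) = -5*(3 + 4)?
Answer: -38133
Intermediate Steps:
G(J) = -35 (G(J) = -5*7 = -35)
G(202) - 1*38098 = -35 - 1*38098 = -35 - 38098 = -38133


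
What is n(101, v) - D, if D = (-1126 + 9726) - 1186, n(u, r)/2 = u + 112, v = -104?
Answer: -6988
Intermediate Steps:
n(u, r) = 224 + 2*u (n(u, r) = 2*(u + 112) = 2*(112 + u) = 224 + 2*u)
D = 7414 (D = 8600 - 1186 = 7414)
n(101, v) - D = (224 + 2*101) - 1*7414 = (224 + 202) - 7414 = 426 - 7414 = -6988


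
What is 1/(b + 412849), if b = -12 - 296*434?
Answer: 1/284373 ≈ 3.5165e-6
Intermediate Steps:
b = -128476 (b = -12 - 128464 = -128476)
1/(b + 412849) = 1/(-128476 + 412849) = 1/284373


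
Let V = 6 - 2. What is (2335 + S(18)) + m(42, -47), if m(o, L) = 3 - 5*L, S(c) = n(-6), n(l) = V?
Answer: 2577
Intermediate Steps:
V = 4
n(l) = 4
S(c) = 4
(2335 + S(18)) + m(42, -47) = (2335 + 4) + (3 - 5*(-47)) = 2339 + (3 + 235) = 2339 + 238 = 2577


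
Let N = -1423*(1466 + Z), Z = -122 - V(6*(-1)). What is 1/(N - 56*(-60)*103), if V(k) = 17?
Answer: -1/1542241 ≈ -6.4841e-7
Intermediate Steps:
Z = -139 (Z = -122 - 1*17 = -122 - 17 = -139)
N = -1888321 (N = -1423*(1466 - 139) = -1423*1327 = -1888321)
1/(N - 56*(-60)*103) = 1/(-1888321 - 56*(-60)*103) = 1/(-1888321 + 3360*103) = 1/(-1888321 + 346080) = 1/(-1542241) = -1/1542241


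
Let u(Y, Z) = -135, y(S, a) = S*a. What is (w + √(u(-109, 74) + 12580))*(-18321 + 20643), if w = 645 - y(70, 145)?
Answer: -22070610 + 2322*√12445 ≈ -2.1812e+7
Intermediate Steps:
w = -9505 (w = 645 - 70*145 = 645 - 1*10150 = 645 - 10150 = -9505)
(w + √(u(-109, 74) + 12580))*(-18321 + 20643) = (-9505 + √(-135 + 12580))*(-18321 + 20643) = (-9505 + √12445)*2322 = -22070610 + 2322*√12445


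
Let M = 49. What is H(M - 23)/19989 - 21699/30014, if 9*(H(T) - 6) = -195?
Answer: -1302634591/1799849538 ≈ -0.72375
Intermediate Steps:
H(T) = -47/3 (H(T) = 6 + (⅑)*(-195) = 6 - 65/3 = -47/3)
H(M - 23)/19989 - 21699/30014 = -47/3/19989 - 21699/30014 = -47/3*1/19989 - 21699*1/30014 = -47/59967 - 21699/30014 = -1302634591/1799849538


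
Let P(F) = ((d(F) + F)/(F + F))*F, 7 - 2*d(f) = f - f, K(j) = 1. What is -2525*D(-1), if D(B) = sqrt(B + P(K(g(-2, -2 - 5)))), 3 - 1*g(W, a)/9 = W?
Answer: -2525*sqrt(5)/2 ≈ -2823.0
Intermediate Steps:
g(W, a) = 27 - 9*W
d(f) = 7/2 (d(f) = 7/2 - (f - f)/2 = 7/2 - 1/2*0 = 7/2 + 0 = 7/2)
P(F) = 7/4 + F/2 (P(F) = ((7/2 + F)/(F + F))*F = ((7/2 + F)/((2*F)))*F = ((7/2 + F)*(1/(2*F)))*F = ((7/2 + F)/(2*F))*F = 7/4 + F/2)
D(B) = sqrt(9/4 + B) (D(B) = sqrt(B + (7/4 + (1/2)*1)) = sqrt(B + (7/4 + 1/2)) = sqrt(B + 9/4) = sqrt(9/4 + B))
-2525*D(-1) = -2525*sqrt(9 + 4*(-1))/2 = -2525*sqrt(9 - 4)/2 = -2525*sqrt(5)/2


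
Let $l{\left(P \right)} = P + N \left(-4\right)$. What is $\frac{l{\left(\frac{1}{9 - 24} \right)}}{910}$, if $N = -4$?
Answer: $\frac{239}{13650} \approx 0.017509$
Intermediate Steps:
$l{\left(P \right)} = 16 + P$ ($l{\left(P \right)} = P - -16 = P + 16 = 16 + P$)
$\frac{l{\left(\frac{1}{9 - 24} \right)}}{910} = \frac{16 + \frac{1}{9 - 24}}{910} = \left(16 + \frac{1}{-15}\right) \frac{1}{910} = \left(16 - \frac{1}{15}\right) \frac{1}{910} = \frac{239}{15} \cdot \frac{1}{910} = \frac{239}{13650}$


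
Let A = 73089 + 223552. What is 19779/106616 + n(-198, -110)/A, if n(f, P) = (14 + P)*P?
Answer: 6993127299/31626676856 ≈ 0.22111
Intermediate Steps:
n(f, P) = P*(14 + P)
A = 296641
19779/106616 + n(-198, -110)/A = 19779/106616 - 110*(14 - 110)/296641 = 19779*(1/106616) - 110*(-96)*(1/296641) = 19779/106616 + 10560*(1/296641) = 19779/106616 + 10560/296641 = 6993127299/31626676856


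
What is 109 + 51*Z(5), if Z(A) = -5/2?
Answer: -37/2 ≈ -18.500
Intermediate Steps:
Z(A) = -5/2 (Z(A) = -5*½ = -5/2)
109 + 51*Z(5) = 109 + 51*(-5/2) = 109 - 255/2 = -37/2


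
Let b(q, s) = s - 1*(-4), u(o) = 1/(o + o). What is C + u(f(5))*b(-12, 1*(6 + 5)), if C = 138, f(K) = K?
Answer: 279/2 ≈ 139.50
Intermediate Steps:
u(o) = 1/(2*o)
b(q, s) = 4 + s (b(q, s) = s + 4 = 4 + s)
C + u(f(5))*b(-12, 1*(6 + 5)) = 138 + ((½)/5)*(4 + 1*(6 + 5)) = 138 + ((½)*(⅕))*(4 + 1*11) = 138 + (4 + 11)/10 = 138 + (⅒)*15 = 138 + 3/2 = 279/2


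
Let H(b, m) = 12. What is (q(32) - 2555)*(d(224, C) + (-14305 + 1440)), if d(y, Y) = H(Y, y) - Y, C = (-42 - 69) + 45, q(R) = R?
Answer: 32261601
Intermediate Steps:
C = -66 (C = -111 + 45 = -66)
d(y, Y) = 12 - Y
(q(32) - 2555)*(d(224, C) + (-14305 + 1440)) = (32 - 2555)*((12 - 1*(-66)) + (-14305 + 1440)) = -2523*((12 + 66) - 12865) = -2523*(78 - 12865) = -2523*(-12787) = 32261601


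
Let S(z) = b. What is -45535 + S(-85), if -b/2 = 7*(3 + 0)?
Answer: -45577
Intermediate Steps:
b = -42 (b = -14*(3 + 0) = -14*3 = -2*21 = -42)
S(z) = -42
-45535 + S(-85) = -45535 - 42 = -45577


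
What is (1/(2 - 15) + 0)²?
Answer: 1/169 ≈ 0.0059172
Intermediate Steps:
(1/(2 - 15) + 0)² = (1/(-13) + 0)² = (-1/13 + 0)² = (-1/13)² = 1/169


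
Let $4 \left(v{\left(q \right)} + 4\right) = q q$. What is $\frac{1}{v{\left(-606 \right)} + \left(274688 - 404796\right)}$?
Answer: $- \frac{1}{38303} \approx -2.6108 \cdot 10^{-5}$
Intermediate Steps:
$v{\left(q \right)} = -4 + \frac{q^{2}}{4}$ ($v{\left(q \right)} = -4 + \frac{q q}{4} = -4 + \frac{q^{2}}{4}$)
$\frac{1}{v{\left(-606 \right)} + \left(274688 - 404796\right)} = \frac{1}{\left(-4 + \frac{\left(-606\right)^{2}}{4}\right) + \left(274688 - 404796\right)} = \frac{1}{\left(-4 + \frac{1}{4} \cdot 367236\right) + \left(274688 - 404796\right)} = \frac{1}{\left(-4 + 91809\right) - 130108} = \frac{1}{91805 - 130108} = \frac{1}{-38303} = - \frac{1}{38303}$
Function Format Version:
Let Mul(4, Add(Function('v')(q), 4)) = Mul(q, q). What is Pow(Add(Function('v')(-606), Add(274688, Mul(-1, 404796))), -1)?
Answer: Rational(-1, 38303) ≈ -2.6108e-5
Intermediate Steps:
Function('v')(q) = Add(-4, Mul(Rational(1, 4), Pow(q, 2))) (Function('v')(q) = Add(-4, Mul(Rational(1, 4), Mul(q, q))) = Add(-4, Mul(Rational(1, 4), Pow(q, 2))))
Pow(Add(Function('v')(-606), Add(274688, Mul(-1, 404796))), -1) = Pow(Add(Add(-4, Mul(Rational(1, 4), Pow(-606, 2))), Add(274688, Mul(-1, 404796))), -1) = Pow(Add(Add(-4, Mul(Rational(1, 4), 367236)), Add(274688, -404796)), -1) = Pow(Add(Add(-4, 91809), -130108), -1) = Pow(Add(91805, -130108), -1) = Pow(-38303, -1) = Rational(-1, 38303)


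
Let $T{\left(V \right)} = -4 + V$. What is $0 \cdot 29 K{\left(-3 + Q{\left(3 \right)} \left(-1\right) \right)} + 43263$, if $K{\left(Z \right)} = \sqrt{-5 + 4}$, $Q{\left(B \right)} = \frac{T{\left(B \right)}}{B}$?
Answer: $43263$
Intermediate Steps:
$Q{\left(B \right)} = \frac{-4 + B}{B}$
$K{\left(Z \right)} = i$ ($K{\left(Z \right)} = \sqrt{-1} = i$)
$0 \cdot 29 K{\left(-3 + Q{\left(3 \right)} \left(-1\right) \right)} + 43263 = 0 \cdot 29 i + 43263 = 0 i + 43263 = 0 + 43263 = 43263$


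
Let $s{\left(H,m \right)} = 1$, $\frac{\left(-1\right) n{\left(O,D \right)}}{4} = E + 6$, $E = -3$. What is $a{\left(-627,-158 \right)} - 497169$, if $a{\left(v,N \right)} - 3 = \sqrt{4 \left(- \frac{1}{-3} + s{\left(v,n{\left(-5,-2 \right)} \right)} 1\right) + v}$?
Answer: $-497166 + \frac{i \sqrt{5595}}{3} \approx -4.9717 \cdot 10^{5} + 24.933 i$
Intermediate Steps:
$n{\left(O,D \right)} = -12$ ($n{\left(O,D \right)} = - 4 \left(-3 + 6\right) = \left(-4\right) 3 = -12$)
$a{\left(v,N \right)} = 3 + \sqrt{\frac{16}{3} + v}$ ($a{\left(v,N \right)} = 3 + \sqrt{4 \left(- \frac{1}{-3} + 1 \cdot 1\right) + v} = 3 + \sqrt{4 \left(\left(-1\right) \left(- \frac{1}{3}\right) + 1\right) + v} = 3 + \sqrt{4 \left(\frac{1}{3} + 1\right) + v} = 3 + \sqrt{4 \cdot \frac{4}{3} + v} = 3 + \sqrt{\frac{16}{3} + v}$)
$a{\left(-627,-158 \right)} - 497169 = \left(3 + \frac{\sqrt{48 + 9 \left(-627\right)}}{3}\right) - 497169 = \left(3 + \frac{\sqrt{48 - 5643}}{3}\right) - 497169 = \left(3 + \frac{\sqrt{-5595}}{3}\right) - 497169 = \left(3 + \frac{i \sqrt{5595}}{3}\right) - 497169 = -497166 + \frac{i \sqrt{5595}}{3}$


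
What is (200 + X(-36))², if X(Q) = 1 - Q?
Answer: 56169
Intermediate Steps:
(200 + X(-36))² = (200 + (1 - 1*(-36)))² = (200 + (1 + 36))² = (200 + 37)² = 237² = 56169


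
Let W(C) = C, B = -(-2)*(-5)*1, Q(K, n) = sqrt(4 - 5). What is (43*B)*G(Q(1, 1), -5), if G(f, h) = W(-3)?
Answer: 1290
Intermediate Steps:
Q(K, n) = I (Q(K, n) = sqrt(-1) = I)
B = -10 (B = -2*5*1 = -10*1 = -10)
G(f, h) = -3
(43*B)*G(Q(1, 1), -5) = (43*(-10))*(-3) = -430*(-3) = 1290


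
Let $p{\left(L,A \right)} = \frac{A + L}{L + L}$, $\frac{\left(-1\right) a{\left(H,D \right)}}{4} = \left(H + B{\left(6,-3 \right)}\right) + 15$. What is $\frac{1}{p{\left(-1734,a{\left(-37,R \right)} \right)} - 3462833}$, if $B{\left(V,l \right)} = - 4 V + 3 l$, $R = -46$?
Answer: $- \frac{1734}{6004551665} \approx -2.8878 \cdot 10^{-7}$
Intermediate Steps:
$a{\left(H,D \right)} = 72 - 4 H$ ($a{\left(H,D \right)} = - 4 \left(\left(H + \left(\left(-4\right) 6 + 3 \left(-3\right)\right)\right) + 15\right) = - 4 \left(\left(H - 33\right) + 15\right) = - 4 \left(\left(-33 + H\right) + 15\right) = - 4 \left(-18 + H\right) = 72 - 4 H$)
$p{\left(L,A \right)} = \frac{A + L}{2 L}$
$\frac{1}{p{\left(-1734,a{\left(-37,R \right)} \right)} - 3462833} = \frac{1}{\frac{\left(72 - -148\right) - 1734}{2 \left(-1734\right)} - 3462833} = \frac{1}{\frac{1}{2} \left(- \frac{1}{1734}\right) \left(\left(72 + 148\right) - 1734\right) - 3462833} = \frac{1}{\frac{1}{2} \left(- \frac{1}{1734}\right) \left(220 - 1734\right) - 3462833} = \frac{1}{\frac{1}{2} \left(- \frac{1}{1734}\right) \left(-1514\right) - 3462833} = \frac{1}{\frac{757}{1734} - 3462833} = \frac{1}{- \frac{6004551665}{1734}} = - \frac{1734}{6004551665}$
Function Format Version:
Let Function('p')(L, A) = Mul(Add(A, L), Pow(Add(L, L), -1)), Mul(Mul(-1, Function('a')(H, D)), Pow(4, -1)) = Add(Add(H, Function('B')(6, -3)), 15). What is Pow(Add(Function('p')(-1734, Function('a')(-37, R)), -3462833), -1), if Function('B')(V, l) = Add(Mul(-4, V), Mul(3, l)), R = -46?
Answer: Rational(-1734, 6004551665) ≈ -2.8878e-7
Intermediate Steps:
Function('a')(H, D) = Add(72, Mul(-4, H)) (Function('a')(H, D) = Mul(-4, Add(Add(H, Add(Mul(-4, 6), Mul(3, -3))), 15)) = Mul(-4, Add(Add(H, Add(-24, -9)), 15)) = Mul(-4, Add(Add(H, -33), 15)) = Mul(-4, Add(Add(-33, H), 15)) = Mul(-4, Add(-18, H)) = Add(72, Mul(-4, H)))
Function('p')(L, A) = Mul(Rational(1, 2), Pow(L, -1), Add(A, L)) (Function('p')(L, A) = Mul(Add(A, L), Pow(Mul(2, L), -1)) = Mul(Add(A, L), Mul(Rational(1, 2), Pow(L, -1))) = Mul(Rational(1, 2), Pow(L, -1), Add(A, L)))
Pow(Add(Function('p')(-1734, Function('a')(-37, R)), -3462833), -1) = Pow(Add(Mul(Rational(1, 2), Pow(-1734, -1), Add(Add(72, Mul(-4, -37)), -1734)), -3462833), -1) = Pow(Add(Mul(Rational(1, 2), Rational(-1, 1734), Add(Add(72, 148), -1734)), -3462833), -1) = Pow(Add(Mul(Rational(1, 2), Rational(-1, 1734), Add(220, -1734)), -3462833), -1) = Pow(Add(Mul(Rational(1, 2), Rational(-1, 1734), -1514), -3462833), -1) = Pow(Add(Rational(757, 1734), -3462833), -1) = Pow(Rational(-6004551665, 1734), -1) = Rational(-1734, 6004551665)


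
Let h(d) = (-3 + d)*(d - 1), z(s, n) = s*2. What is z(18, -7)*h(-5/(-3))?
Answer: -32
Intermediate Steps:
z(s, n) = 2*s
h(d) = (-1 + d)*(-3 + d) (h(d) = (-3 + d)*(-1 + d) = (-1 + d)*(-3 + d))
z(18, -7)*h(-5/(-3)) = (2*18)*(3 + (-5/(-3))² - (-20)/(-3)) = 36*(3 + (-5*(-⅓))² - (-20)*(-1)/3) = 36*(3 + (5/3)² - 4*5/3) = 36*(3 + 25/9 - 20/3) = 36*(-8/9) = -32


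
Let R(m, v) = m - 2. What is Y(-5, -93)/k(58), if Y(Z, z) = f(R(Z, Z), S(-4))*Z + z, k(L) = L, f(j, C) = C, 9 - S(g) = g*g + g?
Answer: -39/29 ≈ -1.3448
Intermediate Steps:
R(m, v) = -2 + m
S(g) = 9 - g - g² (S(g) = 9 - (g*g + g) = 9 - (g² + g) = 9 - (g + g²) = 9 + (-g - g²) = 9 - g - g²)
Y(Z, z) = z - 3*Z (Y(Z, z) = (9 - 1*(-4) - 1*(-4)²)*Z + z = (9 + 4 - 1*16)*Z + z = (9 + 4 - 16)*Z + z = -3*Z + z = z - 3*Z)
Y(-5, -93)/k(58) = (-93 - 3*(-5))/58 = (-93 + 15)*(1/58) = -78*1/58 = -39/29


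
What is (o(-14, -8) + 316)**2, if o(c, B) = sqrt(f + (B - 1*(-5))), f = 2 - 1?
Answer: (316 + I*sqrt(2))**2 ≈ 99854.0 + 893.8*I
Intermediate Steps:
f = 1
o(c, B) = sqrt(6 + B) (o(c, B) = sqrt(1 + (B - 1*(-5))) = sqrt(1 + (B + 5)) = sqrt(1 + (5 + B)) = sqrt(6 + B))
(o(-14, -8) + 316)**2 = (sqrt(6 - 8) + 316)**2 = (sqrt(-2) + 316)**2 = (I*sqrt(2) + 316)**2 = (316 + I*sqrt(2))**2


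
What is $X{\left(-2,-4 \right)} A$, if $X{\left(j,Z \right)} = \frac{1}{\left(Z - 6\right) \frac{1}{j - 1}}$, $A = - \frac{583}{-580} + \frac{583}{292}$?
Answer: $\frac{190641}{211700} \approx 0.90052$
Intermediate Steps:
$A = \frac{63547}{21170}$ ($A = \left(-583\right) \left(- \frac{1}{580}\right) + 583 \cdot \frac{1}{292} = \frac{583}{580} + \frac{583}{292} = \frac{63547}{21170} \approx 3.0017$)
$X{\left(j,Z \right)} = \frac{-1 + j}{-6 + Z}$ ($X{\left(j,Z \right)} = \frac{1}{\left(-6 + Z\right) \frac{1}{-1 + j}} = \frac{1}{\frac{1}{-1 + j} \left(-6 + Z\right)} = \frac{-1 + j}{-6 + Z}$)
$X{\left(-2,-4 \right)} A = \frac{-1 - 2}{-6 - 4} \cdot \frac{63547}{21170} = \frac{1}{-10} \left(-3\right) \frac{63547}{21170} = \left(- \frac{1}{10}\right) \left(-3\right) \frac{63547}{21170} = \frac{3}{10} \cdot \frac{63547}{21170} = \frac{190641}{211700}$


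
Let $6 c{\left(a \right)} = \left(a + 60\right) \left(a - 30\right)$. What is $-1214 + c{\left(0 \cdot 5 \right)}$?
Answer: $-1514$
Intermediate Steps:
$c{\left(a \right)} = \frac{\left(-30 + a\right) \left(60 + a\right)}{6}$ ($c{\left(a \right)} = \frac{\left(a + 60\right) \left(a - 30\right)}{6} = \frac{\left(60 + a\right) \left(-30 + a\right)}{6} = \frac{\left(-30 + a\right) \left(60 + a\right)}{6}$)
$-1214 + c{\left(0 \cdot 5 \right)} = -1214 + \left(-300 + 5 \cdot 0 \cdot 5 + \frac{\left(0 \cdot 5\right)^{2}}{6}\right) = -1214 + \left(-300 + 5 \cdot 0 + \frac{0^{2}}{6}\right) = -1214 + \left(-300 + 0 + \frac{1}{6} \cdot 0\right) = -1214 + \left(-300 + 0 + 0\right) = -1214 - 300 = -1514$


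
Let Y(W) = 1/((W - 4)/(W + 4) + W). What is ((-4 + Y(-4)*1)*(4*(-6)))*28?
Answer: 2688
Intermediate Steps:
Y(W) = 1/(W + (-4 + W)/(4 + W)) (Y(W) = 1/((-4 + W)/(4 + W) + W) = 1/(W + (-4 + W)/(4 + W)))
((-4 + Y(-4)*1)*(4*(-6)))*28 = ((-4 + ((4 - 4)/(-4 + (-4)² + 5*(-4)))*1)*(4*(-6)))*28 = ((-4 + (0/(-4 + 16 - 20))*1)*(-24))*28 = ((-4 + (0/(-8))*1)*(-24))*28 = ((-4 - ⅛*0*1)*(-24))*28 = ((-4 + 0*1)*(-24))*28 = ((-4 + 0)*(-24))*28 = -4*(-24)*28 = 96*28 = 2688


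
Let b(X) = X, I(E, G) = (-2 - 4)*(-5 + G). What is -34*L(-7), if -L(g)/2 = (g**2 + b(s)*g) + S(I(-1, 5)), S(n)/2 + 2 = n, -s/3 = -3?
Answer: -1224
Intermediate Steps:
s = 9 (s = -3*(-3) = 9)
I(E, G) = 30 - 6*G (I(E, G) = -6*(-5 + G) = 30 - 6*G)
S(n) = -4 + 2*n
L(g) = 8 - 18*g - 2*g**2 (L(g) = -2*((g**2 + 9*g) + (-4 + 2*(30 - 6*5))) = -2*((g**2 + 9*g) + (-4 + 2*(30 - 30))) = -2*((g**2 + 9*g) + (-4 + 2*0)) = -2*((g**2 + 9*g) + (-4 + 0)) = -2*((g**2 + 9*g) - 4) = -2*(-4 + g**2 + 9*g) = 8 - 18*g - 2*g**2)
-34*L(-7) = -34*(8 - 18*(-7) - 2*(-7)**2) = -34*(8 + 126 - 2*49) = -34*(8 + 126 - 98) = -34*36 = -1224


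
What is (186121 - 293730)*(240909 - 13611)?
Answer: -24459310482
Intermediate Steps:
(186121 - 293730)*(240909 - 13611) = -107609*227298 = -24459310482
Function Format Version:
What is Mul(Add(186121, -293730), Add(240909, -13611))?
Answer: -24459310482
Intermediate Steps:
Mul(Add(186121, -293730), Add(240909, -13611)) = Mul(-107609, 227298) = -24459310482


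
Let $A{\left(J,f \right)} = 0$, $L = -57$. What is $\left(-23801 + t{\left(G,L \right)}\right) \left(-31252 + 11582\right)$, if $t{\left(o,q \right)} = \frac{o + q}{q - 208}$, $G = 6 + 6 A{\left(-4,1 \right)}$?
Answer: $\frac{24812579876}{53} \approx 4.6816 \cdot 10^{8}$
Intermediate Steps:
$G = 6$ ($G = 6 + 6 \cdot 0 = 6 + 0 = 6$)
$t{\left(o,q \right)} = \frac{o + q}{-208 + q}$
$\left(-23801 + t{\left(G,L \right)}\right) \left(-31252 + 11582\right) = \left(-23801 + \frac{6 - 57}{-208 - 57}\right) \left(-31252 + 11582\right) = \left(-23801 + \frac{1}{-265} \left(-51\right)\right) \left(-19670\right) = \left(-23801 - - \frac{51}{265}\right) \left(-19670\right) = \left(-23801 + \frac{51}{265}\right) \left(-19670\right) = \left(- \frac{6307214}{265}\right) \left(-19670\right) = \frac{24812579876}{53}$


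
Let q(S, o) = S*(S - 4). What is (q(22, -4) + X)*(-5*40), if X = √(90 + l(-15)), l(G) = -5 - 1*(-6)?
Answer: -79200 - 200*√91 ≈ -81108.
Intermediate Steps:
l(G) = 1 (l(G) = -5 + 6 = 1)
q(S, o) = S*(-4 + S)
X = √91 (X = √(90 + 1) = √91 ≈ 9.5394)
(q(22, -4) + X)*(-5*40) = (22*(-4 + 22) + √91)*(-5*40) = (22*18 + √91)*(-200) = (396 + √91)*(-200) = -79200 - 200*√91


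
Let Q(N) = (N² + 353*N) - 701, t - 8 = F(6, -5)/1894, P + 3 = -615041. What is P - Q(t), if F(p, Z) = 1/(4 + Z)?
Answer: -2214152564631/3587236 ≈ -6.1723e+5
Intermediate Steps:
P = -615044 (P = -3 - 615041 = -615044)
t = 15151/1894 (t = 8 + 1/((4 - 5)*1894) = 8 + (1/1894)/(-1) = 8 - 1*1/1894 = 8 - 1/1894 = 15151/1894 ≈ 7.9995)
Q(N) = -701 + N² + 353*N
P - Q(t) = -615044 - (-701 + (15151/1894)² + 353*(15151/1894)) = -615044 - (-701 + 229552801/3587236 + 5348303/1894) = -615044 - 1*7844586247/3587236 = -615044 - 7844586247/3587236 = -2214152564631/3587236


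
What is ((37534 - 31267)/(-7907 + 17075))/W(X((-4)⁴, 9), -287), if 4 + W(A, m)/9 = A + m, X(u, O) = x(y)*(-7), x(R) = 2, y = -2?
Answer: -2089/8388720 ≈ -0.00024902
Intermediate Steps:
X(u, O) = -14 (X(u, O) = 2*(-7) = -14)
W(A, m) = -36 + 9*A + 9*m (W(A, m) = -36 + 9*(A + m) = -36 + (9*A + 9*m) = -36 + 9*A + 9*m)
((37534 - 31267)/(-7907 + 17075))/W(X((-4)⁴, 9), -287) = ((37534 - 31267)/(-7907 + 17075))/(-36 + 9*(-14) + 9*(-287)) = (6267/9168)/(-36 - 126 - 2583) = (6267*(1/9168))/(-2745) = (2089/3056)*(-1/2745) = -2089/8388720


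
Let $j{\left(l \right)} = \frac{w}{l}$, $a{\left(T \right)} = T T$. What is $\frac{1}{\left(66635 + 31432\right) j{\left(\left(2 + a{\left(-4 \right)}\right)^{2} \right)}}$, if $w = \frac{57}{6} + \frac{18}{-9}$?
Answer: $\frac{72}{163445} \approx 0.00044052$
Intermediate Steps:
$a{\left(T \right)} = T^{2}$
$w = \frac{15}{2}$ ($w = 57 \cdot \frac{1}{6} + 18 \left(- \frac{1}{9}\right) = \frac{19}{2} - 2 = \frac{15}{2} \approx 7.5$)
$j{\left(l \right)} = \frac{15}{2 l}$
$\frac{1}{\left(66635 + 31432\right) j{\left(\left(2 + a{\left(-4 \right)}\right)^{2} \right)}} = \frac{1}{\left(66635 + 31432\right) \frac{15}{2 \left(2 + \left(-4\right)^{2}\right)^{2}}} = \frac{1}{98067 \frac{15}{2 \left(2 + 16\right)^{2}}} = \frac{1}{98067 \frac{15}{2 \cdot 18^{2}}} = \frac{1}{98067 \frac{15}{2 \cdot 324}} = \frac{1}{98067 \cdot \frac{15}{2} \cdot \frac{1}{324}} = \frac{1}{98067 \cdot \frac{5}{216}} = \frac{1}{98067} \cdot \frac{216}{5} = \frac{72}{163445}$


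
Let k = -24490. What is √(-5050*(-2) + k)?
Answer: I*√14390 ≈ 119.96*I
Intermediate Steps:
√(-5050*(-2) + k) = √(-5050*(-2) - 24490) = √(10100 - 24490) = √(-14390) = I*√14390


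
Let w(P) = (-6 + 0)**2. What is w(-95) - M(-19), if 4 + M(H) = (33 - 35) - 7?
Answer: 49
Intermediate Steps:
w(P) = 36 (w(P) = (-6)**2 = 36)
M(H) = -13 (M(H) = -4 + ((33 - 35) - 7) = -4 + (-2 - 7) = -4 - 9 = -13)
w(-95) - M(-19) = 36 - 1*(-13) = 36 + 13 = 49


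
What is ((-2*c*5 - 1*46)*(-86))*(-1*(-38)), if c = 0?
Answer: 150328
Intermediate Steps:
((-2*c*5 - 1*46)*(-86))*(-1*(-38)) = ((-2*0*5 - 1*46)*(-86))*(-1*(-38)) = ((0*5 - 46)*(-86))*38 = ((0 - 46)*(-86))*38 = -46*(-86)*38 = 3956*38 = 150328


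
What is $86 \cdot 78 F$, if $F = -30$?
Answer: $-201240$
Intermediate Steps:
$86 \cdot 78 F = 86 \cdot 78 \left(-30\right) = 6708 \left(-30\right) = -201240$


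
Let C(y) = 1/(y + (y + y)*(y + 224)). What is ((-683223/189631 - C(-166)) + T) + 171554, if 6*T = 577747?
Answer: 37940924499437/141654357 ≈ 2.6784e+5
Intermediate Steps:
T = 577747/6 (T = (⅙)*577747 = 577747/6 ≈ 96291.)
C(y) = 1/(y + 2*y*(224 + y)) (C(y) = 1/(y + (2*y)*(224 + y)) = 1/(y + 2*y*(224 + y)))
((-683223/189631 - C(-166)) + T) + 171554 = ((-683223/189631 - 1/((-166)*(449 + 2*(-166)))) + 577747/6) + 171554 = ((-683223*1/189631 - (-1)/(166*(449 - 332))) + 577747/6) + 171554 = ((-683223/189631 - (-1)/(166*117)) + 577747/6) + 171554 = ((-683223/189631 - 1*(-1/19422)) + 577747/6) + 171554 = ((-683223/189631 + 1/19422) + 577747/6) + 171554 = (-1020720575/283308714 + 577747/6) + 171554 = 13639552938659/141654357 + 171554 = 37940924499437/141654357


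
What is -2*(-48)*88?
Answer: 8448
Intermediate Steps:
-2*(-48)*88 = 96*88 = 8448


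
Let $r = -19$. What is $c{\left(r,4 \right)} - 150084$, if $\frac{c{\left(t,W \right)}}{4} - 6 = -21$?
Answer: $-150144$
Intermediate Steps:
$c{\left(t,W \right)} = -60$ ($c{\left(t,W \right)} = 24 + 4 \left(-21\right) = 24 - 84 = -60$)
$c{\left(r,4 \right)} - 150084 = -60 - 150084 = -150144$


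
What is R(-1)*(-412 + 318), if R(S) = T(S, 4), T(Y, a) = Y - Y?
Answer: 0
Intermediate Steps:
T(Y, a) = 0
R(S) = 0
R(-1)*(-412 + 318) = 0*(-412 + 318) = 0*(-94) = 0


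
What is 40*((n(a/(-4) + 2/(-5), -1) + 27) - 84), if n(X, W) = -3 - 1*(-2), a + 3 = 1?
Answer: -2320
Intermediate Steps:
a = -2 (a = -3 + 1 = -2)
n(X, W) = -1 (n(X, W) = -3 + 2 = -1)
40*((n(a/(-4) + 2/(-5), -1) + 27) - 84) = 40*((-1 + 27) - 84) = 40*(26 - 84) = 40*(-58) = -2320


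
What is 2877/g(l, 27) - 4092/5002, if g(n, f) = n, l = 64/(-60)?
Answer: -107963391/40016 ≈ -2698.0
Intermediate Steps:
l = -16/15 (l = 64*(-1/60) = -16/15 ≈ -1.0667)
2877/g(l, 27) - 4092/5002 = 2877/(-16/15) - 4092/5002 = 2877*(-15/16) - 4092*1/5002 = -43155/16 - 2046/2501 = -107963391/40016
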